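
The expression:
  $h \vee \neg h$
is always true.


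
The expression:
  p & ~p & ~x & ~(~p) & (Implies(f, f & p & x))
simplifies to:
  False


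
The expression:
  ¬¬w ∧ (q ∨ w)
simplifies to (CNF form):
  w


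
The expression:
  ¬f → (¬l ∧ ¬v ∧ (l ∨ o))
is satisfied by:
  {f: True, o: True, v: False, l: False}
  {f: True, v: False, o: False, l: False}
  {l: True, f: True, o: True, v: False}
  {l: True, f: True, v: False, o: False}
  {f: True, o: True, v: True, l: False}
  {f: True, v: True, o: False, l: False}
  {f: True, l: True, v: True, o: True}
  {f: True, l: True, v: True, o: False}
  {o: True, l: False, v: False, f: False}


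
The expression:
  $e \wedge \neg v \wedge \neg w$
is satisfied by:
  {e: True, v: False, w: False}


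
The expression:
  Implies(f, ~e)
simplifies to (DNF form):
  ~e | ~f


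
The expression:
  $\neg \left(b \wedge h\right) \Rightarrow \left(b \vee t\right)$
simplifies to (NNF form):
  $b \vee t$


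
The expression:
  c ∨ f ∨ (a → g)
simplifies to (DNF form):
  c ∨ f ∨ g ∨ ¬a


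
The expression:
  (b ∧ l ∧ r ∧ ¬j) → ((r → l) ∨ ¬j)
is always true.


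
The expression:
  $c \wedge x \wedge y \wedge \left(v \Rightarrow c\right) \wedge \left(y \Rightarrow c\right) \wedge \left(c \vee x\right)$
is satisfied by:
  {c: True, x: True, y: True}


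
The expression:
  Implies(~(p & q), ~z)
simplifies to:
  ~z | (p & q)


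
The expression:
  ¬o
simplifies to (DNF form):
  ¬o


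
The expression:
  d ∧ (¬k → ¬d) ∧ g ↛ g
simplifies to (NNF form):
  False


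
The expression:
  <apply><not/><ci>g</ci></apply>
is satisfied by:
  {g: False}


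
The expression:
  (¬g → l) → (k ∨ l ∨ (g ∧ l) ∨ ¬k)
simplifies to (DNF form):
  True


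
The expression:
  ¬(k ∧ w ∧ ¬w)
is always true.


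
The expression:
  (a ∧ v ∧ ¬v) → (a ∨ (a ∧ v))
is always true.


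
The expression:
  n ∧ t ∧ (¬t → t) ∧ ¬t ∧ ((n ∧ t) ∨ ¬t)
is never true.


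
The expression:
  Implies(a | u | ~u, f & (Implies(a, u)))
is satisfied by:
  {u: True, f: True, a: False}
  {f: True, a: False, u: False}
  {a: True, u: True, f: True}


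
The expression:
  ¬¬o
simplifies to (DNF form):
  o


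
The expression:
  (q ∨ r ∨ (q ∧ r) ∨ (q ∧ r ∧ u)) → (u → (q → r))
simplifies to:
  r ∨ ¬q ∨ ¬u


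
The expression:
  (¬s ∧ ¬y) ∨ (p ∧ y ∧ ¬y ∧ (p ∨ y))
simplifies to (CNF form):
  ¬s ∧ ¬y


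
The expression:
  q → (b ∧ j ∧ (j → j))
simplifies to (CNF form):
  (b ∨ ¬q) ∧ (j ∨ ¬q)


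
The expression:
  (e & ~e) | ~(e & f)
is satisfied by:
  {e: False, f: False}
  {f: True, e: False}
  {e: True, f: False}


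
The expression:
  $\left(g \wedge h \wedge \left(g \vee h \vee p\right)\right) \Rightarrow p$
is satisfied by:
  {p: True, h: False, g: False}
  {h: False, g: False, p: False}
  {g: True, p: True, h: False}
  {g: True, h: False, p: False}
  {p: True, h: True, g: False}
  {h: True, p: False, g: False}
  {g: True, h: True, p: True}


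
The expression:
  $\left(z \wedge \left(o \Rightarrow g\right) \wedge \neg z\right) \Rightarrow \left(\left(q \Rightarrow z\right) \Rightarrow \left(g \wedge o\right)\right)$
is always true.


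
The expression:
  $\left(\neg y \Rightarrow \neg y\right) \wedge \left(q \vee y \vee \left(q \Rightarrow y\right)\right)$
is always true.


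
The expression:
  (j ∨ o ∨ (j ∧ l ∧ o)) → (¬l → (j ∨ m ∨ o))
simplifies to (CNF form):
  True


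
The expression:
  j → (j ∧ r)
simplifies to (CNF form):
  r ∨ ¬j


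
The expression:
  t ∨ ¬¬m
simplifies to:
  m ∨ t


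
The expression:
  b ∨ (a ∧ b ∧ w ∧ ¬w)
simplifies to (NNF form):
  b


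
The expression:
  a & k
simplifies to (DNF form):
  a & k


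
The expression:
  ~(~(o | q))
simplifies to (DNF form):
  o | q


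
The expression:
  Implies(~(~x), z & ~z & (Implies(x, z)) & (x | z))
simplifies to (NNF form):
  ~x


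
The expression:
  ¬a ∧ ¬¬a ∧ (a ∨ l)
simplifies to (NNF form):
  False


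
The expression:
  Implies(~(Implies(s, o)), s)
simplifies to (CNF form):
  True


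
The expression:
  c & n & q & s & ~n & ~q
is never true.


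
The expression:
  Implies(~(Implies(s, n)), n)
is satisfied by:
  {n: True, s: False}
  {s: False, n: False}
  {s: True, n: True}


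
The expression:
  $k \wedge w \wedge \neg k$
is never true.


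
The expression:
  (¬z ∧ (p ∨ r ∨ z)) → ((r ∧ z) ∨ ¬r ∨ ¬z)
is always true.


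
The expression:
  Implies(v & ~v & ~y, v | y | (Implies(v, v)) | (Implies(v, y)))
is always true.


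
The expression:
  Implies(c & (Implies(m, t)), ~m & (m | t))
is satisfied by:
  {t: False, c: False, m: False}
  {m: True, t: False, c: False}
  {t: True, m: False, c: False}
  {m: True, t: True, c: False}
  {c: True, m: True, t: False}
  {c: True, t: True, m: False}


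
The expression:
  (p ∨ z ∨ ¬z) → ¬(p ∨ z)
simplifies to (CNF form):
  ¬p ∧ ¬z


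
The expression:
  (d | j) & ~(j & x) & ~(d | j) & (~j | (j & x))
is never true.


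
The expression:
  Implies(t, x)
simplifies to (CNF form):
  x | ~t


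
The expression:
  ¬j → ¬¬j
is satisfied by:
  {j: True}


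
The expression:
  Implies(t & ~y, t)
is always true.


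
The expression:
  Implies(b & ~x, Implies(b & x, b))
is always true.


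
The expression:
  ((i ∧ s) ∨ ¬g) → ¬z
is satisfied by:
  {g: True, s: False, z: False, i: False}
  {i: True, g: True, s: False, z: False}
  {s: True, g: True, i: False, z: False}
  {i: True, s: True, g: True, z: False}
  {i: False, g: False, s: False, z: False}
  {i: True, g: False, s: False, z: False}
  {s: True, i: False, g: False, z: False}
  {i: True, s: True, g: False, z: False}
  {z: True, g: True, i: False, s: False}
  {z: True, i: True, g: True, s: False}
  {z: True, s: True, g: True, i: False}


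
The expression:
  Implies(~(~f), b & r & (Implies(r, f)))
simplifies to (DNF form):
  ~f | (b & r)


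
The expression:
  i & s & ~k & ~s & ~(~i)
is never true.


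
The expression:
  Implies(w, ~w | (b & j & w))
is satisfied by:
  {b: True, j: True, w: False}
  {b: True, j: False, w: False}
  {j: True, b: False, w: False}
  {b: False, j: False, w: False}
  {b: True, w: True, j: True}


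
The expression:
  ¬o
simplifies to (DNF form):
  ¬o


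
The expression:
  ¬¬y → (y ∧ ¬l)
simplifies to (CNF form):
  ¬l ∨ ¬y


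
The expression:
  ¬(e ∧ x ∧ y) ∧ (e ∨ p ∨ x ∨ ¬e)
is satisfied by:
  {e: False, y: False, x: False}
  {x: True, e: False, y: False}
  {y: True, e: False, x: False}
  {x: True, y: True, e: False}
  {e: True, x: False, y: False}
  {x: True, e: True, y: False}
  {y: True, e: True, x: False}


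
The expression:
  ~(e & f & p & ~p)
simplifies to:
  True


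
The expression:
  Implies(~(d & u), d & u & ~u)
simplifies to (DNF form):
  d & u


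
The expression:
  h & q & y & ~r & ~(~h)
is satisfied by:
  {h: True, y: True, q: True, r: False}


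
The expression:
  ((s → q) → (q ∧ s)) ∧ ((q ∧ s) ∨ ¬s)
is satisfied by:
  {s: True, q: True}


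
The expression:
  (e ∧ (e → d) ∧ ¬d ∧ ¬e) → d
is always true.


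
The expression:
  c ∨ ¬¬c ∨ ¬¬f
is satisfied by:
  {c: True, f: True}
  {c: True, f: False}
  {f: True, c: False}


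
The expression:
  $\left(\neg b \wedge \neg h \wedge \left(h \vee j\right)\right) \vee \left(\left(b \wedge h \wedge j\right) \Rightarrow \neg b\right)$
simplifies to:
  $\neg b \vee \neg h \vee \neg j$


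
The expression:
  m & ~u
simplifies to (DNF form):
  m & ~u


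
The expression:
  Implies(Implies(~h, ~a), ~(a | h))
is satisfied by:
  {h: False}


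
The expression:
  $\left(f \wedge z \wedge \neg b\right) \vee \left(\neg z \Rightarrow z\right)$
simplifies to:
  $z$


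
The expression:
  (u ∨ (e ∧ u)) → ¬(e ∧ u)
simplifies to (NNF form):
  ¬e ∨ ¬u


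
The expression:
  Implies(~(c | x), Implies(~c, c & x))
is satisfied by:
  {x: True, c: True}
  {x: True, c: False}
  {c: True, x: False}


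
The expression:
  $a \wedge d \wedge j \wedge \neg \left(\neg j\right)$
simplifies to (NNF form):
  $a \wedge d \wedge j$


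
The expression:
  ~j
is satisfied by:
  {j: False}


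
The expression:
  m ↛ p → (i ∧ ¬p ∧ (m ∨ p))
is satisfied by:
  {i: True, p: True, m: False}
  {i: True, m: False, p: False}
  {p: True, m: False, i: False}
  {p: False, m: False, i: False}
  {i: True, p: True, m: True}
  {i: True, m: True, p: False}
  {p: True, m: True, i: False}


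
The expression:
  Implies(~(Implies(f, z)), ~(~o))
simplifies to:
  o | z | ~f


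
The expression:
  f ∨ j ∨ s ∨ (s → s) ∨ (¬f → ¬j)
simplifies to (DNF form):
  True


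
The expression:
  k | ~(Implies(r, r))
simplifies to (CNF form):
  k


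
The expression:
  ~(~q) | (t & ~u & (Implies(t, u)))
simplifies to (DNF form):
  q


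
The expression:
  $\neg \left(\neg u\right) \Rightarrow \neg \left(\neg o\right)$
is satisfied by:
  {o: True, u: False}
  {u: False, o: False}
  {u: True, o: True}


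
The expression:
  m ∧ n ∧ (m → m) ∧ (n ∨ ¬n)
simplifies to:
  m ∧ n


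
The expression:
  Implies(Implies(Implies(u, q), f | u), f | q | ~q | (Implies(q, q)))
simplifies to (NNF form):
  True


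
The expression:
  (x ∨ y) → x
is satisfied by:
  {x: True, y: False}
  {y: False, x: False}
  {y: True, x: True}


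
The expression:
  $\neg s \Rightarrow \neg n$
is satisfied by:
  {s: True, n: False}
  {n: False, s: False}
  {n: True, s: True}


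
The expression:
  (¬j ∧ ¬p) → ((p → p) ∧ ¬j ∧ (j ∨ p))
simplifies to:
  j ∨ p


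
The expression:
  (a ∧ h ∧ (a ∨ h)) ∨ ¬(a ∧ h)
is always true.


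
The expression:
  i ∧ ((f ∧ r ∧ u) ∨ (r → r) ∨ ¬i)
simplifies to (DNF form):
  i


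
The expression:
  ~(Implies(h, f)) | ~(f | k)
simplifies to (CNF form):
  ~f & (h | ~k)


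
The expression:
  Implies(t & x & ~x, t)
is always true.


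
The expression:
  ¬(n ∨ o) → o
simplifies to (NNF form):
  n ∨ o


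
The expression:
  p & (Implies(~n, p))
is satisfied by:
  {p: True}


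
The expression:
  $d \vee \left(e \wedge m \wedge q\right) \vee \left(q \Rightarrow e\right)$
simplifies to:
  $d \vee e \vee \neg q$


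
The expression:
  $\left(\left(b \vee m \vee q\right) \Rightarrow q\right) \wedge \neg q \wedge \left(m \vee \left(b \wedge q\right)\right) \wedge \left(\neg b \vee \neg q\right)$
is never true.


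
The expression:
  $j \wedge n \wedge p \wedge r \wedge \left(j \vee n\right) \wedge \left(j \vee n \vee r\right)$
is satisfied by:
  {r: True, j: True, n: True, p: True}


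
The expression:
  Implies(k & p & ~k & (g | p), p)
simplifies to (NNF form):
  True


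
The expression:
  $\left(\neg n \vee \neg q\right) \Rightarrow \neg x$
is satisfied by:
  {q: True, n: True, x: False}
  {q: True, n: False, x: False}
  {n: True, q: False, x: False}
  {q: False, n: False, x: False}
  {x: True, q: True, n: True}


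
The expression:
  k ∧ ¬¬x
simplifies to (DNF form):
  k ∧ x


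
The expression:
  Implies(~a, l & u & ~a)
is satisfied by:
  {a: True, u: True, l: True}
  {a: True, u: True, l: False}
  {a: True, l: True, u: False}
  {a: True, l: False, u: False}
  {u: True, l: True, a: False}


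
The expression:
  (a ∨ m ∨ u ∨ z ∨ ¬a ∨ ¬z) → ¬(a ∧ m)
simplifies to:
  ¬a ∨ ¬m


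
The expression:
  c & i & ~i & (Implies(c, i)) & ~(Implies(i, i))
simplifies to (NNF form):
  False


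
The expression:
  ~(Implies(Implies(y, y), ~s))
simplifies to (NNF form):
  s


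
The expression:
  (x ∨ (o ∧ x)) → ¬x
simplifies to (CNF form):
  ¬x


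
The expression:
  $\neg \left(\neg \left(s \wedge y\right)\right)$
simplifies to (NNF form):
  $s \wedge y$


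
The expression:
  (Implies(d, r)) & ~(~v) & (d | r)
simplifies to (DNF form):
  r & v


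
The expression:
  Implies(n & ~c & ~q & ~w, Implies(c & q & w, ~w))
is always true.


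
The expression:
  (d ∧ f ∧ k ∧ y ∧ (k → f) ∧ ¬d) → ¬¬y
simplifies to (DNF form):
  True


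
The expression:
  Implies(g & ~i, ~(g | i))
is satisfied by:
  {i: True, g: False}
  {g: False, i: False}
  {g: True, i: True}


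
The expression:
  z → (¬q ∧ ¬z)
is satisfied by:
  {z: False}


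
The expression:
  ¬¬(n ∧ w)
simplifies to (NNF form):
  n ∧ w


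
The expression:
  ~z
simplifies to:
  ~z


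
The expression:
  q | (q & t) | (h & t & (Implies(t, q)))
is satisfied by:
  {q: True}


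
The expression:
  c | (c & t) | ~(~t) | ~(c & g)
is always true.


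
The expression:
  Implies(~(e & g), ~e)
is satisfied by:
  {g: True, e: False}
  {e: False, g: False}
  {e: True, g: True}


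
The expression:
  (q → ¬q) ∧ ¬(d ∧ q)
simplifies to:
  ¬q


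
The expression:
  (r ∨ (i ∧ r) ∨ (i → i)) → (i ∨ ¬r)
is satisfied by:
  {i: True, r: False}
  {r: False, i: False}
  {r: True, i: True}


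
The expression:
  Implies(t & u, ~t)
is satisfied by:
  {u: False, t: False}
  {t: True, u: False}
  {u: True, t: False}


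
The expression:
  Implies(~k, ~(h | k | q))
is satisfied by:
  {k: True, q: False, h: False}
  {k: True, h: True, q: False}
  {k: True, q: True, h: False}
  {k: True, h: True, q: True}
  {h: False, q: False, k: False}


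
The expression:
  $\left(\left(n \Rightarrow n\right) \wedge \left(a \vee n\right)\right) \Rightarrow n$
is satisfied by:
  {n: True, a: False}
  {a: False, n: False}
  {a: True, n: True}


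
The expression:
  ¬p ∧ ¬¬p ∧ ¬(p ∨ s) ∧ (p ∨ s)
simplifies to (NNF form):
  False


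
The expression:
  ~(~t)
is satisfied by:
  {t: True}


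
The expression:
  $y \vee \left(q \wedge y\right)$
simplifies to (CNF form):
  $y$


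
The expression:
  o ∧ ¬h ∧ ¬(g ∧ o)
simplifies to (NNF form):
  o ∧ ¬g ∧ ¬h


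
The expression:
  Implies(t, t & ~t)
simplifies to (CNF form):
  ~t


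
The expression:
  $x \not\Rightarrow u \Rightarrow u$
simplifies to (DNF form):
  $u \vee \neg x$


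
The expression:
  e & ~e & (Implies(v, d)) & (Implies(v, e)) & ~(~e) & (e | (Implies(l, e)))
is never true.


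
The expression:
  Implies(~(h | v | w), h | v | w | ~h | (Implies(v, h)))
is always true.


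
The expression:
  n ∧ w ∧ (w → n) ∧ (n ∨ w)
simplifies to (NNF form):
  n ∧ w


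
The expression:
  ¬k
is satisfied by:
  {k: False}


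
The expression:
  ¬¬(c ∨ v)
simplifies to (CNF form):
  c ∨ v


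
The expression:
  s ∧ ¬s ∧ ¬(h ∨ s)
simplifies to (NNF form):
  False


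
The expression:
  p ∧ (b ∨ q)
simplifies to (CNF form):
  p ∧ (b ∨ q)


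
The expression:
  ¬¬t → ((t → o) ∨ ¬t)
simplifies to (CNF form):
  o ∨ ¬t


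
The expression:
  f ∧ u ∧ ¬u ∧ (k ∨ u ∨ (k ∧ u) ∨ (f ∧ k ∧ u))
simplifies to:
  False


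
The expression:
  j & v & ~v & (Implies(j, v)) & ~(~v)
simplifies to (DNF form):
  False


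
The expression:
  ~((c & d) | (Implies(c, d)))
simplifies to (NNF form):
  c & ~d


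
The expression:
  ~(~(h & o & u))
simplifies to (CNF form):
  h & o & u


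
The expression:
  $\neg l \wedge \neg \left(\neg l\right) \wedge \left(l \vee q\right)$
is never true.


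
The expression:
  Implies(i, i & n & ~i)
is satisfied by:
  {i: False}


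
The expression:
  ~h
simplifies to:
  ~h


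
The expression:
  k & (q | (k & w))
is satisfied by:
  {q: True, w: True, k: True}
  {q: True, k: True, w: False}
  {w: True, k: True, q: False}


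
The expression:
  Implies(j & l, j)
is always true.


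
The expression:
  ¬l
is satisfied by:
  {l: False}


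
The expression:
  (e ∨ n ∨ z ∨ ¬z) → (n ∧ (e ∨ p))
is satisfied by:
  {e: True, p: True, n: True}
  {e: True, n: True, p: False}
  {p: True, n: True, e: False}


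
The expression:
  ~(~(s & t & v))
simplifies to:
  s & t & v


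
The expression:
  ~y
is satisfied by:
  {y: False}


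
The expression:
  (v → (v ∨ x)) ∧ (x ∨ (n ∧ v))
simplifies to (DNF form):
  x ∨ (n ∧ v)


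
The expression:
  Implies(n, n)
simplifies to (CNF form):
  True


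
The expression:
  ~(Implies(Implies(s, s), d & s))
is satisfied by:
  {s: False, d: False}
  {d: True, s: False}
  {s: True, d: False}


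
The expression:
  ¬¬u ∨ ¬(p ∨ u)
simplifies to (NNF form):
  u ∨ ¬p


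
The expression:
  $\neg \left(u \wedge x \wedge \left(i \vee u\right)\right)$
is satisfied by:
  {u: False, x: False}
  {x: True, u: False}
  {u: True, x: False}


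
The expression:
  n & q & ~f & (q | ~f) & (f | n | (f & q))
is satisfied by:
  {q: True, n: True, f: False}


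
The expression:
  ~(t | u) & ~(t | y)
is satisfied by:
  {u: False, y: False, t: False}


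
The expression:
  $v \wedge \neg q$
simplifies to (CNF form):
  $v \wedge \neg q$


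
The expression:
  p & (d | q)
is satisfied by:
  {p: True, d: True, q: True}
  {p: True, d: True, q: False}
  {p: True, q: True, d: False}


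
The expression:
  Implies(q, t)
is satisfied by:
  {t: True, q: False}
  {q: False, t: False}
  {q: True, t: True}


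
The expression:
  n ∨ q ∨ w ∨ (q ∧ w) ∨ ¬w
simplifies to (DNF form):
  True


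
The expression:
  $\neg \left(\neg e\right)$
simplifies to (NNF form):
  $e$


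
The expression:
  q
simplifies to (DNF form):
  q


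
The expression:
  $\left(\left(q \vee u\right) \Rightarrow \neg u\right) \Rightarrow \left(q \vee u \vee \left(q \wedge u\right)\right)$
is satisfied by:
  {q: True, u: True}
  {q: True, u: False}
  {u: True, q: False}


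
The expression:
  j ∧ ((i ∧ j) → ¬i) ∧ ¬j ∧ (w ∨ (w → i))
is never true.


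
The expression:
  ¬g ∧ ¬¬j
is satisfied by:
  {j: True, g: False}


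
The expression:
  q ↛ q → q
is always true.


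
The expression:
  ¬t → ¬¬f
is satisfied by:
  {t: True, f: True}
  {t: True, f: False}
  {f: True, t: False}


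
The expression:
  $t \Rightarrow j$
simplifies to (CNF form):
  $j \vee \neg t$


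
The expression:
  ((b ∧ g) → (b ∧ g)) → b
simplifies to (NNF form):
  b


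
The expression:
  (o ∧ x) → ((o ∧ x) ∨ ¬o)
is always true.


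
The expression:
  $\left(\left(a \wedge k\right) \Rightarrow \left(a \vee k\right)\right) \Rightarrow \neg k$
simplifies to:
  $\neg k$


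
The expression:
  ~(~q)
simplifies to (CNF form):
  q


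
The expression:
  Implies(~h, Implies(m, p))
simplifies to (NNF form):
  h | p | ~m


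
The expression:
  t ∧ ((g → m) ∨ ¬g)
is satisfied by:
  {t: True, m: True, g: False}
  {t: True, g: False, m: False}
  {t: True, m: True, g: True}


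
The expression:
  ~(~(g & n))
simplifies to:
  g & n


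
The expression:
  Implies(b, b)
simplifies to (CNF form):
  True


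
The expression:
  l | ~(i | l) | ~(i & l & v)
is always true.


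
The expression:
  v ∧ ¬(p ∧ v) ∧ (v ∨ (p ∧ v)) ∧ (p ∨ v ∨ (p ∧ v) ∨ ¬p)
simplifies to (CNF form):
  v ∧ ¬p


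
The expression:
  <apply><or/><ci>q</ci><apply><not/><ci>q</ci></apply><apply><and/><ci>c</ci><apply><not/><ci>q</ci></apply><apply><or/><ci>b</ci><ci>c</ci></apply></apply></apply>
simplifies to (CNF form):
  <true/>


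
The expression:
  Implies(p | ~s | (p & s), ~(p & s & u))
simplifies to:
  ~p | ~s | ~u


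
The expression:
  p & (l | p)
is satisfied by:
  {p: True}


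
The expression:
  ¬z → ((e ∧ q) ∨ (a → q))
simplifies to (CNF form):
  q ∨ z ∨ ¬a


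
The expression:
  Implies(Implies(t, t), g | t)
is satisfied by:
  {t: True, g: True}
  {t: True, g: False}
  {g: True, t: False}


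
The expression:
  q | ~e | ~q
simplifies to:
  True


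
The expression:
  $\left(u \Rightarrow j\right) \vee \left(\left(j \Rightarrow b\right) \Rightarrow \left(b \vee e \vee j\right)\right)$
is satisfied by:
  {b: True, e: True, j: True, u: False}
  {b: True, e: True, j: False, u: False}
  {b: True, j: True, u: False, e: False}
  {b: True, j: False, u: False, e: False}
  {e: True, j: True, u: False, b: False}
  {e: True, j: False, u: False, b: False}
  {j: True, e: False, u: False, b: False}
  {j: False, e: False, u: False, b: False}
  {b: True, e: True, u: True, j: True}
  {b: True, e: True, u: True, j: False}
  {b: True, u: True, j: True, e: False}
  {b: True, u: True, j: False, e: False}
  {u: True, e: True, j: True, b: False}
  {u: True, e: True, j: False, b: False}
  {u: True, j: True, e: False, b: False}


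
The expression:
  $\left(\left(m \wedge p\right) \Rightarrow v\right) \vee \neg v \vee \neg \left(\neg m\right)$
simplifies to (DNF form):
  $\text{True}$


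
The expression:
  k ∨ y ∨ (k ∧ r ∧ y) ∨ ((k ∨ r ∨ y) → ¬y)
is always true.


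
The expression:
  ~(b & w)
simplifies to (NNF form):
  ~b | ~w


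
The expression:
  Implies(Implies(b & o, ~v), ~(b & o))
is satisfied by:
  {v: True, o: False, b: False}
  {o: False, b: False, v: False}
  {b: True, v: True, o: False}
  {b: True, o: False, v: False}
  {v: True, o: True, b: False}
  {o: True, v: False, b: False}
  {b: True, o: True, v: True}


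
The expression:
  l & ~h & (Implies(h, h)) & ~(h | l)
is never true.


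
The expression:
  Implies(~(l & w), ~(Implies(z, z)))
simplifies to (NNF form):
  l & w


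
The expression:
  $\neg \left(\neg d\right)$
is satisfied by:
  {d: True}


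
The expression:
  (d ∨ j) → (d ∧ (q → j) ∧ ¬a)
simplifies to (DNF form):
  (d ∧ ¬d) ∨ (¬d ∧ ¬j) ∨ (d ∧ j ∧ ¬a) ∨ (d ∧ j ∧ ¬d) ∨ (d ∧ ¬a ∧ ¬d) ∨ (d ∧ ¬a ∧ ¬q) ∨ (d ∧ ¬d ∧ ¬q) ∨ (j ∧ ¬a ∧ ¬j) ∨ (j ∧ ¬d ∧ ¬j) ∨ (¬a ∧ ¬d ∧ ¬j) ∨ (¬a ∧ ¬j ∧ ¬q) ∨ (¬d ∧ ¬j ∧ ¬q)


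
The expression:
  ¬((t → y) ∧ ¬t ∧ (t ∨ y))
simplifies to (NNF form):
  t ∨ ¬y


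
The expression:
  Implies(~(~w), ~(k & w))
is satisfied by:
  {w: False, k: False}
  {k: True, w: False}
  {w: True, k: False}


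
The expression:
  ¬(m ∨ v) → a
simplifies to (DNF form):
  a ∨ m ∨ v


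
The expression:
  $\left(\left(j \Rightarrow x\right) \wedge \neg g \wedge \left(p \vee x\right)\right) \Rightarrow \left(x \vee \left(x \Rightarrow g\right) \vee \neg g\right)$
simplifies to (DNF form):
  $\text{True}$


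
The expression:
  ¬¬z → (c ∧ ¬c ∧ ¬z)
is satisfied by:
  {z: False}


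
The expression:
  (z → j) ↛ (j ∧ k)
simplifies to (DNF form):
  (j ∧ ¬k) ∨ (¬j ∧ ¬z)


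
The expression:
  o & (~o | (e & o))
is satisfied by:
  {e: True, o: True}


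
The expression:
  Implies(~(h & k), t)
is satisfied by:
  {t: True, h: True, k: True}
  {t: True, h: True, k: False}
  {t: True, k: True, h: False}
  {t: True, k: False, h: False}
  {h: True, k: True, t: False}


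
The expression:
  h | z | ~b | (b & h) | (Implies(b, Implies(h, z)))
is always true.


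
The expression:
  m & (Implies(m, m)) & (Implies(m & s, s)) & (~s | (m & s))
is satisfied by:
  {m: True}


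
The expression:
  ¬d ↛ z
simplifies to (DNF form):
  z ∨ ¬d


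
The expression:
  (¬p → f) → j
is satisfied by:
  {j: True, p: False, f: False}
  {f: True, j: True, p: False}
  {j: True, p: True, f: False}
  {f: True, j: True, p: True}
  {f: False, p: False, j: False}


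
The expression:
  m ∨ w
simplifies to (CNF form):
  m ∨ w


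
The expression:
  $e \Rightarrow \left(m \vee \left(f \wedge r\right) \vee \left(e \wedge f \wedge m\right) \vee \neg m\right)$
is always true.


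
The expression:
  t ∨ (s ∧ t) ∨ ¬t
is always true.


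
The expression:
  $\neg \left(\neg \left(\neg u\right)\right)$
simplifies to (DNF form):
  $\neg u$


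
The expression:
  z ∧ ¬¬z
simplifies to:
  z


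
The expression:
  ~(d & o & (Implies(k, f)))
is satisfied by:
  {k: True, f: False, o: False, d: False}
  {k: False, f: False, o: False, d: False}
  {k: True, f: True, o: False, d: False}
  {f: True, k: False, o: False, d: False}
  {d: True, k: True, f: False, o: False}
  {d: True, k: False, f: False, o: False}
  {d: True, k: True, f: True, o: False}
  {d: True, f: True, k: False, o: False}
  {o: True, k: True, d: False, f: False}
  {o: True, d: False, f: False, k: False}
  {k: True, o: True, f: True, d: False}
  {o: True, f: True, d: False, k: False}
  {k: True, o: True, d: True, f: False}


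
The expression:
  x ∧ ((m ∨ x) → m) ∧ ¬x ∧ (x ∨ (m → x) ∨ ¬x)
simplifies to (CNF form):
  False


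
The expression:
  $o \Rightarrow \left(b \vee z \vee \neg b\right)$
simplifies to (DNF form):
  $\text{True}$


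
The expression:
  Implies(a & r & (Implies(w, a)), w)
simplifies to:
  w | ~a | ~r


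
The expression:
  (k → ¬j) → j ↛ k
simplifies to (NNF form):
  j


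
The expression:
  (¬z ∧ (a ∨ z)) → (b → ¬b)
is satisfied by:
  {z: True, a: False, b: False}
  {z: False, a: False, b: False}
  {b: True, z: True, a: False}
  {b: True, z: False, a: False}
  {a: True, z: True, b: False}
  {a: True, z: False, b: False}
  {a: True, b: True, z: True}


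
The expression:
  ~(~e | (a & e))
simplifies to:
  e & ~a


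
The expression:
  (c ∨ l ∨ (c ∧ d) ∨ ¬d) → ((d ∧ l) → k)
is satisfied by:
  {k: True, l: False, d: False}
  {l: False, d: False, k: False}
  {d: True, k: True, l: False}
  {d: True, l: False, k: False}
  {k: True, l: True, d: False}
  {l: True, k: False, d: False}
  {d: True, l: True, k: True}


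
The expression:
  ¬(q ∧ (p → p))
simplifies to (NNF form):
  ¬q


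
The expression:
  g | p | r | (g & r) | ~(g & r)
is always true.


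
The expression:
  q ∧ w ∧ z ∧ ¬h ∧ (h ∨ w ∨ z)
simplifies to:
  q ∧ w ∧ z ∧ ¬h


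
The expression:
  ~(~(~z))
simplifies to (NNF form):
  ~z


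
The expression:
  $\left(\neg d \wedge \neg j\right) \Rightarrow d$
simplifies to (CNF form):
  $d \vee j$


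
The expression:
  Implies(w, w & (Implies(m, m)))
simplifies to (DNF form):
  True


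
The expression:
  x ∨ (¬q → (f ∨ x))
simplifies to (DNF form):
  f ∨ q ∨ x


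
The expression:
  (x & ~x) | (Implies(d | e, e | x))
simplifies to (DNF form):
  e | x | ~d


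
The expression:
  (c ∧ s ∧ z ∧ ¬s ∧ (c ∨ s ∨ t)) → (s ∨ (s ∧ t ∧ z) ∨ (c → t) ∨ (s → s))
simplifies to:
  True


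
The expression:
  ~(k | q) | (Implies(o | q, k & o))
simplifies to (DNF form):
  ~q | (k & o)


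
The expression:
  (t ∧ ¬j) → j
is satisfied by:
  {j: True, t: False}
  {t: False, j: False}
  {t: True, j: True}


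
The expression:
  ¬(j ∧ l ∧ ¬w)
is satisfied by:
  {w: True, l: False, j: False}
  {l: False, j: False, w: False}
  {j: True, w: True, l: False}
  {j: True, l: False, w: False}
  {w: True, l: True, j: False}
  {l: True, w: False, j: False}
  {j: True, l: True, w: True}


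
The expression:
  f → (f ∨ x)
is always true.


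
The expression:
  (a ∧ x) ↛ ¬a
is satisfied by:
  {a: True, x: True}


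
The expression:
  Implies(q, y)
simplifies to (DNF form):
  y | ~q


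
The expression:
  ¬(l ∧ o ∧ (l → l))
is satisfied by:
  {l: False, o: False}
  {o: True, l: False}
  {l: True, o: False}


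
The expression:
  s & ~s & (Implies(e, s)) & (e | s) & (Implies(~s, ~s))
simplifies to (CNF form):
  False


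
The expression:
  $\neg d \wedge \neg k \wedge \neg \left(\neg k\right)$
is never true.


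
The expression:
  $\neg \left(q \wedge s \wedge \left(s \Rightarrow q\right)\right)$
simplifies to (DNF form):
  $\neg q \vee \neg s$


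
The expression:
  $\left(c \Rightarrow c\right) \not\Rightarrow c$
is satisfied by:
  {c: False}


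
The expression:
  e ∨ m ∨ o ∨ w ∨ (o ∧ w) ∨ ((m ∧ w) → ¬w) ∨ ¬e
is always true.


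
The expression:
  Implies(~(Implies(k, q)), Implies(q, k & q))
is always true.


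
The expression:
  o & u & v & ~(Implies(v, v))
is never true.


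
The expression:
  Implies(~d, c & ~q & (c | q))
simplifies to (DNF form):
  d | (c & ~q)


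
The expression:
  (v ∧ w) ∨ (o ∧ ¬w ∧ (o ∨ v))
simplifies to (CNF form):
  (o ∨ v) ∧ (o ∨ w) ∧ (v ∨ ¬w) ∧ (w ∨ ¬w)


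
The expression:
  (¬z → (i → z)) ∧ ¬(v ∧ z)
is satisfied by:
  {v: False, z: False, i: False}
  {z: True, v: False, i: False}
  {i: True, z: True, v: False}
  {v: True, z: False, i: False}


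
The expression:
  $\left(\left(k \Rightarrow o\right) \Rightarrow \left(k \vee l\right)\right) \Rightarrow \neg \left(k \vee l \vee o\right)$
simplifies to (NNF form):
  $\neg k \wedge \neg l$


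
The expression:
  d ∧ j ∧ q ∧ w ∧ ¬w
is never true.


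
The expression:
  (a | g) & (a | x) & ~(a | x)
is never true.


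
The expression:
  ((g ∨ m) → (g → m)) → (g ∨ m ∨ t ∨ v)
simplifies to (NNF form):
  g ∨ m ∨ t ∨ v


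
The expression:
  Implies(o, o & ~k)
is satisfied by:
  {k: False, o: False}
  {o: True, k: False}
  {k: True, o: False}


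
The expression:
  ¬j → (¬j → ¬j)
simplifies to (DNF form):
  True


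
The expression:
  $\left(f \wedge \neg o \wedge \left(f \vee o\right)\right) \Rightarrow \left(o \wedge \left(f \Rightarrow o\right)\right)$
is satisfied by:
  {o: True, f: False}
  {f: False, o: False}
  {f: True, o: True}


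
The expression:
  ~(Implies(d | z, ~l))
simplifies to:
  l & (d | z)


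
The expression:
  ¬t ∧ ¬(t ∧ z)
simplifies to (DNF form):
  ¬t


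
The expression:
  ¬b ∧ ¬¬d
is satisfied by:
  {d: True, b: False}


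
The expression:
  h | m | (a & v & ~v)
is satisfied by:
  {m: True, h: True}
  {m: True, h: False}
  {h: True, m: False}


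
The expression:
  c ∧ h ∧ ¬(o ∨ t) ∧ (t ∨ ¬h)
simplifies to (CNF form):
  False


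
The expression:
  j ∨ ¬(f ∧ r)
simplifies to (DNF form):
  j ∨ ¬f ∨ ¬r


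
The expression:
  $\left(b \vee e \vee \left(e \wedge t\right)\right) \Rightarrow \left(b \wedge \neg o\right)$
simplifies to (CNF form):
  $\left(b \vee \neg b\right) \wedge \left(b \vee \neg e\right) \wedge \left(\neg b \vee \neg o\right) \wedge \left(\neg e \vee \neg o\right)$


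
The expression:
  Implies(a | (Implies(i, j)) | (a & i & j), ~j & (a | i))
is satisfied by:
  {i: True, a: True, j: False}
  {i: True, a: False, j: False}
  {a: True, i: False, j: False}


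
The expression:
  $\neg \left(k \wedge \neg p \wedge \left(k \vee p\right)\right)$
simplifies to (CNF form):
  $p \vee \neg k$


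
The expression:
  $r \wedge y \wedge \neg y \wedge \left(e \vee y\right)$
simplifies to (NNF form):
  $\text{False}$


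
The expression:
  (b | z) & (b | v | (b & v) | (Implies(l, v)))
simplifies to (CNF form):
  (b | z) & (b | v | z) & (b | v | ~l) & (b | z | ~l)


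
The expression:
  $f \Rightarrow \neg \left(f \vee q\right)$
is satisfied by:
  {f: False}


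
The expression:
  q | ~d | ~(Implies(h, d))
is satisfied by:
  {q: True, d: False}
  {d: False, q: False}
  {d: True, q: True}


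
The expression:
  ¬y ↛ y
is always true.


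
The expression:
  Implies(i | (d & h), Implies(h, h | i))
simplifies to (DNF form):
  True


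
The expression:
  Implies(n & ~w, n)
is always true.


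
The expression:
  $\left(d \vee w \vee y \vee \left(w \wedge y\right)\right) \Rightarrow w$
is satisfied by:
  {w: True, y: False, d: False}
  {d: True, w: True, y: False}
  {w: True, y: True, d: False}
  {d: True, w: True, y: True}
  {d: False, y: False, w: False}


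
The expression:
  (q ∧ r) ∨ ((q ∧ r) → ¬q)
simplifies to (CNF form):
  True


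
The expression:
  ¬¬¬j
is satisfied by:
  {j: False}


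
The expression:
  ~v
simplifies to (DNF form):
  ~v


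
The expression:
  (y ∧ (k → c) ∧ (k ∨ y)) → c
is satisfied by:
  {k: True, c: True, y: False}
  {k: True, c: False, y: False}
  {c: True, k: False, y: False}
  {k: False, c: False, y: False}
  {y: True, k: True, c: True}
  {y: True, k: True, c: False}
  {y: True, c: True, k: False}


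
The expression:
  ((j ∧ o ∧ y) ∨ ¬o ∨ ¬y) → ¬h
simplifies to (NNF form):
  (o ∧ y ∧ ¬j) ∨ ¬h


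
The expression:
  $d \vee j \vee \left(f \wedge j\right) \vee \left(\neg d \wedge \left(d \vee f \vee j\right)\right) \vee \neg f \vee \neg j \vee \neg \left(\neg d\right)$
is always true.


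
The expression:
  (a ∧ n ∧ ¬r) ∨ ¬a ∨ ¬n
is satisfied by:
  {r: False, n: False, a: False}
  {a: True, r: False, n: False}
  {n: True, r: False, a: False}
  {a: True, n: True, r: False}
  {r: True, a: False, n: False}
  {a: True, r: True, n: False}
  {n: True, r: True, a: False}


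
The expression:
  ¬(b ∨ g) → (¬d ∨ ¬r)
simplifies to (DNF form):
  b ∨ g ∨ ¬d ∨ ¬r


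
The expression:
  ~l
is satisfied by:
  {l: False}


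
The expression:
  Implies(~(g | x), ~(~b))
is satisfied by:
  {b: True, g: True, x: True}
  {b: True, g: True, x: False}
  {b: True, x: True, g: False}
  {b: True, x: False, g: False}
  {g: True, x: True, b: False}
  {g: True, x: False, b: False}
  {x: True, g: False, b: False}


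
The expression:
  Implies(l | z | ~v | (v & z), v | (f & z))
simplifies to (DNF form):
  v | (f & z)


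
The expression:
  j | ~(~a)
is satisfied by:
  {a: True, j: True}
  {a: True, j: False}
  {j: True, a: False}


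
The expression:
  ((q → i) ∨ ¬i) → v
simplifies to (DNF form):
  v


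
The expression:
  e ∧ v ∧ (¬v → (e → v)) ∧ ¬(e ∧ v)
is never true.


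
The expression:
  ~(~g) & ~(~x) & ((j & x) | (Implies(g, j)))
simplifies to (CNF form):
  g & j & x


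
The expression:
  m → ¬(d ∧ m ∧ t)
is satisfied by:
  {m: False, t: False, d: False}
  {d: True, m: False, t: False}
  {t: True, m: False, d: False}
  {d: True, t: True, m: False}
  {m: True, d: False, t: False}
  {d: True, m: True, t: False}
  {t: True, m: True, d: False}


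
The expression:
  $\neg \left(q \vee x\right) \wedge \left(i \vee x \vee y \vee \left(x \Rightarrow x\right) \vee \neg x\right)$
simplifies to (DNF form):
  $\neg q \wedge \neg x$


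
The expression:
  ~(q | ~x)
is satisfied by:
  {x: True, q: False}


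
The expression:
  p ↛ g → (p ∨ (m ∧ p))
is always true.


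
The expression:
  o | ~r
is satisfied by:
  {o: True, r: False}
  {r: False, o: False}
  {r: True, o: True}


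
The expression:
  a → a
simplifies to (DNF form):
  True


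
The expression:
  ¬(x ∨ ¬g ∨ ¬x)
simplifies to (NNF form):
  False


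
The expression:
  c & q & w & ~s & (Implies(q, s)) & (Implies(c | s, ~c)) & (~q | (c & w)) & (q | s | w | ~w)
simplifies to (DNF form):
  False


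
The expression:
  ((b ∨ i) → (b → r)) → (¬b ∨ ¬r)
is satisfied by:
  {b: False, r: False}
  {r: True, b: False}
  {b: True, r: False}


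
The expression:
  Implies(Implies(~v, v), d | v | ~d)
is always true.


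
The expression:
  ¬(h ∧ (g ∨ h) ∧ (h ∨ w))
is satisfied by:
  {h: False}


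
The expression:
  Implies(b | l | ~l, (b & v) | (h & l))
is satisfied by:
  {b: True, h: True, l: True, v: True}
  {b: True, h: True, l: True, v: False}
  {b: True, h: True, v: True, l: False}
  {b: True, l: True, v: True, h: False}
  {b: True, l: False, v: True, h: False}
  {h: True, l: True, v: True, b: False}
  {h: True, l: True, v: False, b: False}


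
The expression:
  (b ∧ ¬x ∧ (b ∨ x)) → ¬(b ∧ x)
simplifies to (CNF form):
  True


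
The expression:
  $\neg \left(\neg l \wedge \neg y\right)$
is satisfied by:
  {y: True, l: True}
  {y: True, l: False}
  {l: True, y: False}


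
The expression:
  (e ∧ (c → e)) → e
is always true.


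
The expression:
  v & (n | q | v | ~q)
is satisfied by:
  {v: True}


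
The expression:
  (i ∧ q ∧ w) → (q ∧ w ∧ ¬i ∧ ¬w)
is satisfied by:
  {w: False, q: False, i: False}
  {i: True, w: False, q: False}
  {q: True, w: False, i: False}
  {i: True, q: True, w: False}
  {w: True, i: False, q: False}
  {i: True, w: True, q: False}
  {q: True, w: True, i: False}


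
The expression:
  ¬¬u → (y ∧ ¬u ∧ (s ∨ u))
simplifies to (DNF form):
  ¬u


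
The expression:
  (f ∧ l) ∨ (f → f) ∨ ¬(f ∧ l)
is always true.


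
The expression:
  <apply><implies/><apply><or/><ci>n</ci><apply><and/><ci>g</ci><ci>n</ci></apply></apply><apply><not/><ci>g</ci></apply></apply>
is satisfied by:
  {g: False, n: False}
  {n: True, g: False}
  {g: True, n: False}


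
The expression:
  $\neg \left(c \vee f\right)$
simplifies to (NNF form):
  $\neg c \wedge \neg f$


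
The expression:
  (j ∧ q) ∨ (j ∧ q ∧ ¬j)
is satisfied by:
  {j: True, q: True}


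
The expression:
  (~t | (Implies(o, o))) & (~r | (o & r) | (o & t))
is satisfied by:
  {o: True, r: False}
  {r: False, o: False}
  {r: True, o: True}


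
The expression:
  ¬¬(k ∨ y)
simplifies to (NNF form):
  k ∨ y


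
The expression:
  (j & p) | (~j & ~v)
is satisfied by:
  {p: True, j: False, v: False}
  {p: False, j: False, v: False}
  {j: True, p: True, v: False}
  {v: True, j: True, p: True}


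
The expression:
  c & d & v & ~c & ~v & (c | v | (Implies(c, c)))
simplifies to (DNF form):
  False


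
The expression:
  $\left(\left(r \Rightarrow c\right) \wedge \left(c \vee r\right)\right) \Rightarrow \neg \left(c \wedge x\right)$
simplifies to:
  $\neg c \vee \neg x$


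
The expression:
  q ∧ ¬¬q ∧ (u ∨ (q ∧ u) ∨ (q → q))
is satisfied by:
  {q: True}


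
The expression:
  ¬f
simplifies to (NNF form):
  ¬f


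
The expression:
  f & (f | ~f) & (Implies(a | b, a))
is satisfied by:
  {a: True, f: True, b: False}
  {f: True, b: False, a: False}
  {a: True, b: True, f: True}


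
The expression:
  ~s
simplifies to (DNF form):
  ~s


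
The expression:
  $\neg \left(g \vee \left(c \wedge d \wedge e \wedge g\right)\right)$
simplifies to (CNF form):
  $\neg g$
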